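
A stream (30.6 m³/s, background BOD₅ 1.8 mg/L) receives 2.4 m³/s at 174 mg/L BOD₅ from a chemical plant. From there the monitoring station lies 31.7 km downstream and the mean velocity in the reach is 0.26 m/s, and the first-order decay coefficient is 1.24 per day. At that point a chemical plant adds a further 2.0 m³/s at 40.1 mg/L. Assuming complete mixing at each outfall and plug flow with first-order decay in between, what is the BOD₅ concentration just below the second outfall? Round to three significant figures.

Mixed concentration C = ΣQC/ΣQ = (30.60·1.800 + 2.400·174.0) / 33.00 = 472.7/33.00 = 14.32 mg/L; combined flow 33.00 m³/s.
Travel time t = 31.7·1000 / 0.26 = 121900 s = 33.87 h.
First-order decay: C = 14.32·exp(−k·t) = 14.32·0.1738 = 2.490 mg/L.
Second outfall: C = (33.00·2.490 + 2.000·40.10)/35.00 = 4.639 mg/L.

4.64 mg/L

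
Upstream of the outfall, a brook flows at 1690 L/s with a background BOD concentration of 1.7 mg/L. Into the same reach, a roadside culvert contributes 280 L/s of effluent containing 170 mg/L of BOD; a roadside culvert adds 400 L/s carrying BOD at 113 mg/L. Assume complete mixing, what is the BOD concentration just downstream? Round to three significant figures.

40.4 mg/L

After mixing, C = (1690·1.700 + 280.0·170.0 + 400.0·113.0) / 2370 = 95670/2370 = 40.37 mg/L.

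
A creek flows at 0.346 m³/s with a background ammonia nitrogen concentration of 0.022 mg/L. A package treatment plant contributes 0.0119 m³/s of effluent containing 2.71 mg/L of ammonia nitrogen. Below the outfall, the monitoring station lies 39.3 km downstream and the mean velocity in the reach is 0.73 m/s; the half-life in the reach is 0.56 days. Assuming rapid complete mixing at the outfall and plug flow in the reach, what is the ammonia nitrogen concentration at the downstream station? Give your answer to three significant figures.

Mixed concentration C = ΣQC/ΣQ = (0.3460·0.02200 + 0.01190·2.710) / 0.3579 = 0.03986/0.3579 = 0.1114 mg/L.
Travel time t = 39.3·1000 / 0.73 = 53840 s = 14.95 h.
Half-life 0.56 d → k = ln 2 / 0.56 = 1.238 d⁻¹.
First-order decay: C = 0.1114·exp(−k·t) = 0.1114·0.4624 = 0.05150 mg/L.

0.0515 mg/L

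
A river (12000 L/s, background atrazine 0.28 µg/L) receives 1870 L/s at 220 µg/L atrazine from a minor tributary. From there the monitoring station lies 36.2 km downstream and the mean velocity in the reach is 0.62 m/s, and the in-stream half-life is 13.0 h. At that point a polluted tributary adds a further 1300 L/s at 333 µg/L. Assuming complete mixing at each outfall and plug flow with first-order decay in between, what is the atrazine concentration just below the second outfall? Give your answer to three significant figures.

Conservation of mass: C = (12000·0.2800 + 1870·220.0) / 13870 = 414800/13870 = 29.90 µg/L; combined flow 13870 L/s.
Travel time t = 36.2·1000 / 0.62 = 58390 s = 16.22 h.
Half-life 13.0 h → k = ln 2 / 13.0 = 0.05332 h⁻¹ = 1.280 d⁻¹.
Applying C = C₀e^(−kt): 29.90 × 0.4212 = 12.59 µg/L.
Second outfall: C = (13870·12.59 + 1300·333.0)/15170 = 40.05 µg/L.

40.1 µg/L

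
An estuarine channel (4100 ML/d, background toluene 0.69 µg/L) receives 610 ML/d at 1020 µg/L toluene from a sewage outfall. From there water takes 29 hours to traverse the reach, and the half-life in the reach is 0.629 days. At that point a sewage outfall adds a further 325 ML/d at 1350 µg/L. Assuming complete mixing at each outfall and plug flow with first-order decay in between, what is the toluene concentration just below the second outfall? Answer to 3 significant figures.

120 µg/L

Flow-weighted average: C = (4100·0.6900 + 610.0·1020) / 4710 = 625000/4710 = 132.7 µg/L; combined flow 4710 ML/d.
Half-life 0.629 d → k = ln 2 / 0.629 = 1.102 d⁻¹.
Applying C = C₀e^(−kt): 132.7 × 0.2641 = 35.04 µg/L.
Second outfall: C = (4710·35.04 + 325.0·1350)/5035 = 119.9 µg/L.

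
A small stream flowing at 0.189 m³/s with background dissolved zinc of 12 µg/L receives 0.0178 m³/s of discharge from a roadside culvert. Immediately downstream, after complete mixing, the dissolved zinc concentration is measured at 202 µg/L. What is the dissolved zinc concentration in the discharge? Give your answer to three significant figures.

Mass balance: 0.1890·12.00 + 0.01780·Cₑ = 0.2068·202.0
→ Cₑ = (0.2068·202.0 − 0.1890·12.00) / 0.01780 = 2219 µg/L.

2220 µg/L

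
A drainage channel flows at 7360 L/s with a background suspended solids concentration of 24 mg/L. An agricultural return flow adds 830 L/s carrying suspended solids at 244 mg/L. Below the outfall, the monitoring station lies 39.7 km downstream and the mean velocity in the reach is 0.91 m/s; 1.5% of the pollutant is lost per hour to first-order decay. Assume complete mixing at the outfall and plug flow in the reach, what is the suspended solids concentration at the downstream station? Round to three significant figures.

38.5 mg/L

Mixed concentration C = ΣQC/ΣQ = (7360·24.00 + 830.0·244.0) / 8190 = 379200/8190 = 46.30 mg/L.
Travel time t = 39.7·1000 / 0.91 = 43630 s = 12.12 h.
1.5%/h lost → k = −ln(1 − 0.015) = 0.01511 h⁻¹.
Applying C = C₀e^(−kt): 46.30 × 0.8326 = 38.55 mg/L.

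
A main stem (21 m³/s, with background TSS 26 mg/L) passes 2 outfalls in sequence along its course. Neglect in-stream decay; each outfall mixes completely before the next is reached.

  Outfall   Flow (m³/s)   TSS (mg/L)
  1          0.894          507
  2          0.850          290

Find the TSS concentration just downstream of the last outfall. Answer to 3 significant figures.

Below outfall 1: Q → 21.89 m³/s, C = (21.00·26.00 + 0.8940·507.0)/21.89 = 45.64 mg/L.
Below outfall 2: Q → 22.74 m³/s, C = (21.89·45.64 + 0.8500·290.0)/22.74 = 54.77 mg/L.

54.8 mg/L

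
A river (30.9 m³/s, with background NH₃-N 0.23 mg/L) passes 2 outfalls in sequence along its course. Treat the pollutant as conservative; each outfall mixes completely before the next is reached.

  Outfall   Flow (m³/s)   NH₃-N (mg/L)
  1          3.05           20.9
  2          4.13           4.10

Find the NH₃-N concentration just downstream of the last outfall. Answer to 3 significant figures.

Outfall 1: combined Q = 33.95 m³/s; C = (30.90·0.2300 + 3.050·20.90)/33.95 = 2.087 mg/L.
Outfall 2: combined Q = 38.08 m³/s; C = (33.95·2.087 + 4.130·4.100)/38.08 = 2.305 mg/L.

2.31 mg/L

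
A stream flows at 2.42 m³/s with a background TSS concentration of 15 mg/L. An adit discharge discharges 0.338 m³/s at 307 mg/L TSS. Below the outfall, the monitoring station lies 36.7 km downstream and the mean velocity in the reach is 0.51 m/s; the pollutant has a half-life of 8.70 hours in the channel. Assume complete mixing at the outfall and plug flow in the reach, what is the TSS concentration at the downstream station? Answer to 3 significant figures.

10.3 mg/L

Mixed concentration C = ΣQC/ΣQ = (2.420·15.00 + 0.3380·307.0) / 2.758 = 140.1/2.758 = 50.79 mg/L.
Travel time t = 36.7·1000 / 0.51 = 71960 s = 19.99 h.
Half-life 8.70 h → k = ln 2 / 8.70 = 0.07967 h⁻¹ = 1.912 d⁻¹.
First-order decay: C = 50.79·exp(−k·t) = 50.79·0.2034 = 10.33 mg/L.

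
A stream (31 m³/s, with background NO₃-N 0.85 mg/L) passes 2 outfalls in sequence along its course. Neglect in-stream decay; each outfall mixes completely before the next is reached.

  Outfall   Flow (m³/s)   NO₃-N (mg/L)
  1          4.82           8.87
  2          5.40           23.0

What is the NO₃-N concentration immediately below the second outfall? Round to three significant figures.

After outfall 1: Q = 31.00 + 4.820 = 35.82 m³/s; C = (31.00·0.8500 + 4.820·8.870)/35.82 = 1.929 mg/L.
After outfall 2: Q = 35.82 + 5.400 = 41.22 m³/s; C = (35.82·1.929 + 5.400·23.00)/41.22 = 4.690 mg/L.

4.69 mg/L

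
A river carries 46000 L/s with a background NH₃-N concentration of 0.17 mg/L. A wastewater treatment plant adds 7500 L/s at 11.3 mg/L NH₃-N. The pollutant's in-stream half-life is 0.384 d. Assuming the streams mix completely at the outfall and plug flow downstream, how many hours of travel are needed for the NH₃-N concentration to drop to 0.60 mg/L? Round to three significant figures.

Conservation of mass: C = (46000·0.1700 + 7500·11.30) / 53500 = 92570/53500 = 1.730 mg/L.
Half-life 0.384 d → k = ln 2 / 0.384 = 1.805 d⁻¹.
1.730·exp(−k·t) = 0.60 → t = ln(1.730/0.60)/k = 50690 s = 14.08 h.

14.1 h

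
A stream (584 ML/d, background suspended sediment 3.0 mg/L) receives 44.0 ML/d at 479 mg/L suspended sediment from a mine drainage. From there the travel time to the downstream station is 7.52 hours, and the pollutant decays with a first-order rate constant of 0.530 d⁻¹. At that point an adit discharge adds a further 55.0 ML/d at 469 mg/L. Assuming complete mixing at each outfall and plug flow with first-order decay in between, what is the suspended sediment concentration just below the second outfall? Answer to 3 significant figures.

66.1 mg/L

After mixing, C = (584.0·3.000 + 44.00·479.0) / 628.0 = 22830/628.0 = 36.35 mg/L; combined flow 628.0 ML/d.
Decay over the reach: 36.35·exp(−kt) = 36.35·0.8470 = 30.79 mg/L.
Second outfall: C = (628.0·30.79 + 55.00·469.0)/683.0 = 66.08 mg/L.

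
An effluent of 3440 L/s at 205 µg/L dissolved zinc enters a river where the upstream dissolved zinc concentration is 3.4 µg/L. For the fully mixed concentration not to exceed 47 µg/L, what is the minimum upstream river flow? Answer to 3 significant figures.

Set C_mix = 47: (Q·3.400 + 3440·205.0) / (Q + 3440) = 47
→ Q = 3440·(205.0 − 47)/(47 − 3.400) = 12470 L/s.

12500 L/s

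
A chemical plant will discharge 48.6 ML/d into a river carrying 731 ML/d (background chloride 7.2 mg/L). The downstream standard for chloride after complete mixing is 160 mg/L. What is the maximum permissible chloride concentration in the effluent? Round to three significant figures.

At the limit, (Qr·Cr + Qe·Cₑ)/(Qr + Qe) = 160:
Cₑ = (779.6·160 − 731.0·7.200) / 48.60 = 2458 mg/L.

2460 mg/L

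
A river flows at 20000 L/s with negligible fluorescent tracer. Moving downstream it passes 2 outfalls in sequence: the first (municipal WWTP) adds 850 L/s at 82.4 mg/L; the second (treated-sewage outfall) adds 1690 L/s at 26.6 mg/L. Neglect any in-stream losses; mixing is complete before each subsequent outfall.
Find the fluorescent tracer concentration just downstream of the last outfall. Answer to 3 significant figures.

5.10 mg/L

After outfall 1: Q = 20000 + 850.0 = 20850 L/s; C = (20000·0 + 850.0·82.40)/20850 = 3.359 mg/L.
After outfall 2: Q = 20850 + 1690 = 22540 L/s; C = (20850·3.359 + 1690·26.60)/22540 = 5.102 mg/L.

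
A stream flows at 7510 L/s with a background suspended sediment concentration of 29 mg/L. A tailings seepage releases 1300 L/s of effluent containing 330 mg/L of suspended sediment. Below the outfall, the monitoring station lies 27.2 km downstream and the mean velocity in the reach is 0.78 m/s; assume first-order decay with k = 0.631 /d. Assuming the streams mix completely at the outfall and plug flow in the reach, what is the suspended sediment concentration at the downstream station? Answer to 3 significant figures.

After mixing, C = (7510·29.00 + 1300·330.0) / 8810 = 646800/8810 = 73.42 mg/L.
Travel time t = 27.2·1000 / 0.78 = 34870 s = 9.687 h.
First-order decay: C = 73.42·exp(−k·t) = 73.42·0.7752 = 56.91 mg/L.

56.9 mg/L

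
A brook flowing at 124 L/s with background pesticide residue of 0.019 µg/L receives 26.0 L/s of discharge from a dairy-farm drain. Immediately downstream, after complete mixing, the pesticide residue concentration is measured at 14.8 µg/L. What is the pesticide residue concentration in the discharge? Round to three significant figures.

85.3 µg/L

Mass balance: 124.0·0.01900 + 26.00·Cₑ = 150.0·14.80
→ Cₑ = (150.0·14.80 − 124.0·0.01900) / 26.00 = 85.29 µg/L.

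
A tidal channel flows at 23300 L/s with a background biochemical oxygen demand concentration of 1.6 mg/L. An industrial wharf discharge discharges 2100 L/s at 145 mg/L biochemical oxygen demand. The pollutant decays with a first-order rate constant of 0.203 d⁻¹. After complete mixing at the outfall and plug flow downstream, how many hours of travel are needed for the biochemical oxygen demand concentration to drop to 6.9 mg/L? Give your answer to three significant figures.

Mixed concentration C = ΣQC/ΣQ = (23300·1.600 + 2100·145.0) / 25400 = 341800/25400 = 13.46 mg/L.
13.46·exp(−k·t) = 6.9 → t = ln(13.46/6.9)/k = 284300 s = 78.96 h.

79.0 h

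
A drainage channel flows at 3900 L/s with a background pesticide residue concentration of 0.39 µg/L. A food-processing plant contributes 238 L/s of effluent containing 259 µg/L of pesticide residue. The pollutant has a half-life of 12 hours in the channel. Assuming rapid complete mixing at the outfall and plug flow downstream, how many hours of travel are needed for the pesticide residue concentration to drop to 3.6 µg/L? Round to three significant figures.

25.0 h

Conservation of mass: C = (3900·0.3900 + 238.0·259.0) / 4138 = 63160/4138 = 15.26 µg/L.
Half-life 12 h → k = ln 2 / 12 = 0.05776 h⁻¹ = 1.386 d⁻¹.
15.26·exp(−k·t) = 3.6 → t = ln(15.26/3.6)/k = 90030 s = 25.01 h.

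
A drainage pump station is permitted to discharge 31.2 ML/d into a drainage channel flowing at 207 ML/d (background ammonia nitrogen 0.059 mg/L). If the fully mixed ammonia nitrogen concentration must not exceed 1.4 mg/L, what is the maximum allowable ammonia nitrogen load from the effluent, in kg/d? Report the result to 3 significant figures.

321 kg/d

Mass balance at the limit: 207.0·0.05900 + 31.20·Cₑ = 238.2·1.4 → Cₑ = 10.30 mg/L.
31.20 ML/d = 0.3611 m³/s. Load = 0.3611 m³/s × 10.30 g/m³ × 86 400 s/d = 321.3 kg/d.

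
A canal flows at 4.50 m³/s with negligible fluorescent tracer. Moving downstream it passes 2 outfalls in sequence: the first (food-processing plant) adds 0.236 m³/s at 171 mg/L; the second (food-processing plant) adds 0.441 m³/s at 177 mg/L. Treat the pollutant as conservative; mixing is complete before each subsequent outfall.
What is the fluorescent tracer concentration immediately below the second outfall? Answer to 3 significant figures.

Below outfall 1: Q → 4.736 m³/s, C = (4.500·0 + 0.2360·171.0)/4.736 = 8.521 mg/L.
Below outfall 2: Q → 5.177 m³/s, C = (4.736·8.521 + 0.4410·177.0)/5.177 = 22.87 mg/L.

22.9 mg/L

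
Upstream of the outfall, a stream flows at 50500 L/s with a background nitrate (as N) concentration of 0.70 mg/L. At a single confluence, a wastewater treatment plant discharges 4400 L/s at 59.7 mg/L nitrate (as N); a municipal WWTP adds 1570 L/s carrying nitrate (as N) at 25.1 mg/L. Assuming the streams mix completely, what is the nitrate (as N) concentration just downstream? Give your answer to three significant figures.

Mixed concentration C = ΣQC/ΣQ = (50500·0.7000 + 4400·59.70 + 1570·25.10) / 56470 = 337400/56470 = 5.976 mg/L.

5.98 mg/L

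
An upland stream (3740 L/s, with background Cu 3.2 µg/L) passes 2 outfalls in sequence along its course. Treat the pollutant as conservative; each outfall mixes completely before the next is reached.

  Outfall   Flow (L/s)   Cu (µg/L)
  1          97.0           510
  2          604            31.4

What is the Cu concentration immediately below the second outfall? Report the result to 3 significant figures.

Outfall 1: combined Q = 3837 L/s; C = (3740·3.200 + 97.00·510.0)/3837 = 16.01 µg/L.
Outfall 2: combined Q = 4441 L/s; C = (3837·16.01 + 604.0·31.40)/4441 = 18.10 µg/L.

18.1 µg/L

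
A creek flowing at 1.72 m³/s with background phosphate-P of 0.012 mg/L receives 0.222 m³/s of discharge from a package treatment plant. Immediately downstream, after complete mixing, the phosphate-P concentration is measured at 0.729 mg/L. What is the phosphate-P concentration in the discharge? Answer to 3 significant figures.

Mass balance: 1.720·0.01200 + 0.2220·Cₑ = 1.942·0.7290
→ Cₑ = (1.942·0.7290 − 1.720·0.01200) / 0.2220 = 6.284 mg/L.

6.28 mg/L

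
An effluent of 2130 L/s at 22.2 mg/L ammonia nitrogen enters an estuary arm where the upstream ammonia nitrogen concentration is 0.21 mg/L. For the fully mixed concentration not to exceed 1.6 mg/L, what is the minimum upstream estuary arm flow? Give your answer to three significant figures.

31600 L/s

Set C_mix = 1.6: (Q·0.2100 + 2130·22.20) / (Q + 2130) = 1.6
→ Q = 2130·(22.20 − 1.6)/(1.6 − 0.2100) = 31570 L/s.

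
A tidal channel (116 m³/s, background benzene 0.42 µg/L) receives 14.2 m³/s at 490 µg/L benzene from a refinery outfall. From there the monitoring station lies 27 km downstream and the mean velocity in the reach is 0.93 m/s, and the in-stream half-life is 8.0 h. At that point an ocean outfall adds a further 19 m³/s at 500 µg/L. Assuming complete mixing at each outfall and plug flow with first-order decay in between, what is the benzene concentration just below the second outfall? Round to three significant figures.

87.0 µg/L

Mass balance: C = (116.0·0.4200 + 14.20·490.0) / 130.2 = 7007/130.2 = 53.82 µg/L; combined flow 130.2 m³/s.
Travel time t = 27·1000 / 0.93 = 29030 s = 8.065 h.
Half-life 8.0 h → k = ln 2 / 8.0 = 0.08664 h⁻¹ = 2.079 d⁻¹.
After decay, C = 53.82 × e^(−kt) = 53.82 × 0.4972 = 26.76 µg/L.
At the second outfall, C = (130.2·26.76 + 19.00·500.0) / (130.2 + 19.00) = 87.02 µg/L.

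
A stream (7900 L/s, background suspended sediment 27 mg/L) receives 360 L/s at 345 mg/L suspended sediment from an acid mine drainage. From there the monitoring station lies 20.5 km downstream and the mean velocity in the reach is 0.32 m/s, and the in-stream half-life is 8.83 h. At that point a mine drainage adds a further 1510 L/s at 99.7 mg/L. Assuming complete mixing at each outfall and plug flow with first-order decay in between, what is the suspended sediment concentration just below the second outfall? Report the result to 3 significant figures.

Mixed concentration C = ΣQC/ΣQ = (7900·27.00 + 360.0·345.0) / 8260 = 337500/8260 = 40.86 mg/L; combined flow 8260 L/s.
Travel time t = 20.5·1000 / 0.32 = 64060 s = 17.80 h.
Half-life 8.83 h → k = ln 2 / 8.83 = 0.07850 h⁻¹ = 1.884 d⁻¹.
Decay over the reach: 40.86·exp(−kt) = 40.86·0.2474 = 10.11 mg/L.
Second outfall: C = (8260·10.11 + 1510·99.70)/9770 = 23.95 mg/L.

24.0 mg/L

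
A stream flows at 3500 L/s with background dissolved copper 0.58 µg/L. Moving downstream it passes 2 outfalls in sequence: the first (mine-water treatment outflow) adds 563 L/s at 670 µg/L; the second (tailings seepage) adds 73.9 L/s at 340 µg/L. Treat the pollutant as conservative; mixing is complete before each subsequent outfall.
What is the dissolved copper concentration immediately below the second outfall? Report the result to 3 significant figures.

After outfall 1: Q = 3500 + 563.0 = 4063 L/s; C = (3500·0.5800 + 563.0·670.0)/4063 = 93.34 µg/L.
After outfall 2: Q = 4063 + 73.90 = 4137 L/s; C = (4063·93.34 + 73.90·340.0)/4137 = 97.75 µg/L.

97.7 µg/L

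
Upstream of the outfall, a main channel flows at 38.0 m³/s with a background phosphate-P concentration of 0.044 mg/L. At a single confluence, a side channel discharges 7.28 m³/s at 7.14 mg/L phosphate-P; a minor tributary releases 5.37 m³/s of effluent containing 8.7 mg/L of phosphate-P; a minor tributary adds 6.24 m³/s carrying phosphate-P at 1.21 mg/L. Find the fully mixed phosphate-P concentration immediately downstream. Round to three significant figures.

Flow-weighted average: C = (38.00·0.04400 + 7.280·7.140 + 5.370·8.700 + 6.240·1.210) / 56.89 = 107.9/56.89 = 1.897 mg/L.

1.90 mg/L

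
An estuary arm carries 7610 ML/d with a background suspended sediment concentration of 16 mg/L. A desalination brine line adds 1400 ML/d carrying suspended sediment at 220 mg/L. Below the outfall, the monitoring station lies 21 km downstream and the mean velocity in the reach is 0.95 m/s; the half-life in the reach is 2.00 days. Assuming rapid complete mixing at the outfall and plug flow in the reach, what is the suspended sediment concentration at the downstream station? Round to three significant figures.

Conservation of mass: C = (7610·16.00 + 1400·220.0) / 9010 = 429800/9010 = 47.70 mg/L.
Travel time t = 21·1000 / 0.95 = 22110 s = 6.140 h.
Half-life 2.00 d → k = ln 2 / 2.00 = 0.3466 d⁻¹.
First-order decay: C = 47.70·exp(−k·t) = 47.70·0.9151 = 43.65 mg/L.

43.7 mg/L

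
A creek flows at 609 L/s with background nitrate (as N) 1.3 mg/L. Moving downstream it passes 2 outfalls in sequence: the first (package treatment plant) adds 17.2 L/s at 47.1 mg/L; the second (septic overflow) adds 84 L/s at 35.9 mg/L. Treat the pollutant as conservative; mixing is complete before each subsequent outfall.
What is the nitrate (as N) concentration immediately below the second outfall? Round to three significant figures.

Below outfall 1: Q → 626.2 L/s, C = (609.0·1.300 + 17.20·47.10)/626.2 = 2.558 mg/L.
Below outfall 2: Q → 710.2 L/s, C = (626.2·2.558 + 84.00·35.90)/710.2 = 6.502 mg/L.

6.50 mg/L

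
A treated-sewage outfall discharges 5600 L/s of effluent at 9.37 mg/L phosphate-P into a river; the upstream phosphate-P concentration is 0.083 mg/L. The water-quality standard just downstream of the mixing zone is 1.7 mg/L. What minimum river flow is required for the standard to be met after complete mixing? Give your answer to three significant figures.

Set C_mix = 1.7: (Q·0.08300 + 5600·9.370) / (Q + 5600) = 1.7
→ Q = 5600·(9.370 − 1.7)/(1.7 − 0.08300) = 26560 L/s.

26600 L/s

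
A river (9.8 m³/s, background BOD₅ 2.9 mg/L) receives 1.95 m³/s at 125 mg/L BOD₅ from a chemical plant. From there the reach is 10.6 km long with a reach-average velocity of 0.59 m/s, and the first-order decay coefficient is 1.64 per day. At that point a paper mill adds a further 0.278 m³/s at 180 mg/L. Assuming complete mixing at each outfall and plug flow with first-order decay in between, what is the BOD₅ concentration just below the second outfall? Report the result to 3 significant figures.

Mass balance: C = (9.800·2.900 + 1.950·125.0) / 11.75 = 272.2/11.75 = 23.16 mg/L; combined flow 11.75 m³/s.
Travel time t = 10.6·1000 / 0.59 = 17970 s = 4.991 h.
Decay over the reach: 23.16·exp(−kt) = 23.16·0.7110 = 16.47 mg/L.
At the second outfall, C = (11.75·16.47 + 0.2780·180.0) / (11.75 + 0.2780) = 20.25 mg/L.

20.2 mg/L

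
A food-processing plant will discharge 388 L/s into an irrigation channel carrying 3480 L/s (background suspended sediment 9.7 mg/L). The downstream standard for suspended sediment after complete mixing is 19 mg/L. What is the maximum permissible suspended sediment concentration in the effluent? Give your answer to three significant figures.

At the limit, (Qr·Cr + Qe·Cₑ)/(Qr + Qe) = 19:
Cₑ = (3868·19 − 3480·9.700) / 388.0 = 102.4 mg/L.

102 mg/L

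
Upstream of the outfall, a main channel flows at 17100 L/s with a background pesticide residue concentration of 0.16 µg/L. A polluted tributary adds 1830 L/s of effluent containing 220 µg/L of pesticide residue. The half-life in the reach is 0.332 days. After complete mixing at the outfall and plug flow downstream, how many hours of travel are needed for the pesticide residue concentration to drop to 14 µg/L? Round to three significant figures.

Conservation of mass: C = (17100·0.1600 + 1830·220.0) / 18930 = 405300/18930 = 21.41 µg/L.
Half-life 0.332 d → k = ln 2 / 0.332 = 2.088 d⁻¹.
21.41·exp(−k·t) = 14 → t = ln(21.41/14)/k = 17580 s = 4.885 h.

4.88 h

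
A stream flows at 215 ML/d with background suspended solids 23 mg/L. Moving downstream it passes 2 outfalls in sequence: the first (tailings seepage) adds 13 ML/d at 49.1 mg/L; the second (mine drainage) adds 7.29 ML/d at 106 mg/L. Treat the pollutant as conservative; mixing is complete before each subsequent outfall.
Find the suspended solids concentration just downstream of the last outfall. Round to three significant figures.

After outfall 1: Q = 215.0 + 13.00 = 228.0 ML/d; C = (215.0·23.00 + 13.00·49.10)/228.0 = 24.49 mg/L.
After outfall 2: Q = 228.0 + 7.290 = 235.3 ML/d; C = (228.0·24.49 + 7.290·106.0)/235.3 = 27.01 mg/L.

27.0 mg/L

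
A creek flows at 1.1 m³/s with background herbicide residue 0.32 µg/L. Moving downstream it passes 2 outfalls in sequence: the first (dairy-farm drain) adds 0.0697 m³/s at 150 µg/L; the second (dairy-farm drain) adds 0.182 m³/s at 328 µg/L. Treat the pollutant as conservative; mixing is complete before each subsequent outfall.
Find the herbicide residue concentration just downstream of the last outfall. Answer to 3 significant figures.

Outfall 1: combined Q = 1.170 m³/s; C = (1.100·0.3200 + 0.06970·150.0)/1.170 = 9.239 µg/L.
Outfall 2: combined Q = 1.352 m³/s; C = (1.170·9.239 + 0.1820·328.0)/1.352 = 52.16 µg/L.

52.2 µg/L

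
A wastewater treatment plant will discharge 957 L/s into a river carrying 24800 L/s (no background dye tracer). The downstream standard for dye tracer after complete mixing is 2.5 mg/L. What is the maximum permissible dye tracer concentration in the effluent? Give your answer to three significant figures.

At the limit, (Qr·Cr + Qe·Cₑ)/(Qr + Qe) = 2.5:
Cₑ = (25760·2.5 − 24800·0) / 957.0 = 67.29 mg/L.

67.3 mg/L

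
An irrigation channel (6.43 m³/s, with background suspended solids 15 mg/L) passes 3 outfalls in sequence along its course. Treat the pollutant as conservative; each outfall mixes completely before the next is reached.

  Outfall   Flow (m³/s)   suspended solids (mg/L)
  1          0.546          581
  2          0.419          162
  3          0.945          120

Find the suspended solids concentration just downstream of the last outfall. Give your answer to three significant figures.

71.3 mg/L

After outfall 1: Q = 6.430 + 0.5460 = 6.976 m³/s; C = (6.430·15.00 + 0.5460·581.0)/6.976 = 59.30 mg/L.
After outfall 2: Q = 6.976 + 0.4190 = 7.395 m³/s; C = (6.976·59.30 + 0.4190·162.0)/7.395 = 65.12 mg/L.
After outfall 3: Q = 7.395 + 0.9450 = 8.340 m³/s; C = (7.395·65.12 + 0.9450·120.0)/8.340 = 71.34 mg/L.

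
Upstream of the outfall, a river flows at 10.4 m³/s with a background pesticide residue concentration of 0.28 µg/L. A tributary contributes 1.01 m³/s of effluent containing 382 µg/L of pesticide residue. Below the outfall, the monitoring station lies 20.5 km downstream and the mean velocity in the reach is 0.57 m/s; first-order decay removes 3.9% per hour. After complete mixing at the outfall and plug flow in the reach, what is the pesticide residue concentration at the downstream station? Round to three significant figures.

22.9 µg/L

After mixing, C = (10.40·0.2800 + 1.010·382.0) / 11.41 = 388.7/11.41 = 34.07 µg/L.
Travel time t = 20.5·1000 / 0.57 = 35960 s = 9.990 h.
3.9%/h lost → k = −ln(1 − 0.039) = 0.03978 h⁻¹.
Decay over the reach: 34.07·exp(−kt) = 34.07·0.6721 = 22.90 µg/L.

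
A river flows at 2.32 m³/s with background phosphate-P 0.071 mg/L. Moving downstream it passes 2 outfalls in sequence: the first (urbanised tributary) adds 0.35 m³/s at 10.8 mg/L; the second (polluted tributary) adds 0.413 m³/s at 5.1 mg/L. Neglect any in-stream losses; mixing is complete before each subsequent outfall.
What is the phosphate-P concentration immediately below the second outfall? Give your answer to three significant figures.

1.96 mg/L

Below outfall 1: Q → 2.670 m³/s, C = (2.320·0.07100 + 0.3500·10.80)/2.670 = 1.477 mg/L.
Below outfall 2: Q → 3.083 m³/s, C = (2.670·1.477 + 0.4130·5.100)/3.083 = 1.963 mg/L.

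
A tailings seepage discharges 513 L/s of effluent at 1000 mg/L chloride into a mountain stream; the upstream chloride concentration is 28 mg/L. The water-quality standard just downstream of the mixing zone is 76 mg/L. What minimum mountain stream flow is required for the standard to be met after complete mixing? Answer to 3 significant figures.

9880 L/s

Set C_mix = 76: (Q·28.00 + 513.0·1000) / (Q + 513.0) = 76
→ Q = 513.0·(1000 − 76)/(76 − 28.00) = 9875 L/s.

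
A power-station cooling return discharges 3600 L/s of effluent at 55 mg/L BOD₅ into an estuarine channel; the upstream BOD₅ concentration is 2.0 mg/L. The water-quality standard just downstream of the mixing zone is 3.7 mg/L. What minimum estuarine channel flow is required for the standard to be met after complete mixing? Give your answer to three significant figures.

Set C_mix = 3.7: (Q·2.000 + 3600·55.00) / (Q + 3600) = 3.7
→ Q = 3600·(55.00 − 3.7)/(3.7 − 2.000) = 108600 L/s.

109000 L/s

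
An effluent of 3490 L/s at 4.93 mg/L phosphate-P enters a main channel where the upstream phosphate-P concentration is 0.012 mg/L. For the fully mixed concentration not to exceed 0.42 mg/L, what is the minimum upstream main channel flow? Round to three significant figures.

38600 L/s

Set C_mix = 0.42: (Q·0.01200 + 3490·4.930) / (Q + 3490) = 0.42
→ Q = 3490·(4.930 − 0.42)/(0.42 − 0.01200) = 38580 L/s.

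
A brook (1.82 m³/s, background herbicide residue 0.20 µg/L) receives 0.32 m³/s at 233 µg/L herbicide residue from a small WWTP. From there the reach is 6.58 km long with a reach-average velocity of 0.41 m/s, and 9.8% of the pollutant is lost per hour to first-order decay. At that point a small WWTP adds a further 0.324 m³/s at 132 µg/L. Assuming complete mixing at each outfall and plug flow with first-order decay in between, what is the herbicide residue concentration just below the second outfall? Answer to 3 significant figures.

36.6 µg/L

Mass balance: C = (1.820·0.2000 + 0.3200·233.0) / 2.140 = 74.92/2.140 = 35.01 µg/L; combined flow 2.140 m³/s.
Travel time t = 6.58·1000 / 0.41 = 16050 s = 4.458 h.
9.8%/h lost → k = −ln(1 − 0.098) = 0.1031 h⁻¹.
Applying C = C₀e^(−kt): 35.01 × 0.6314 = 22.11 µg/L.
At the second outfall, C = (2.140·22.11 + 0.3240·132.0) / (2.140 + 0.3240) = 36.56 µg/L.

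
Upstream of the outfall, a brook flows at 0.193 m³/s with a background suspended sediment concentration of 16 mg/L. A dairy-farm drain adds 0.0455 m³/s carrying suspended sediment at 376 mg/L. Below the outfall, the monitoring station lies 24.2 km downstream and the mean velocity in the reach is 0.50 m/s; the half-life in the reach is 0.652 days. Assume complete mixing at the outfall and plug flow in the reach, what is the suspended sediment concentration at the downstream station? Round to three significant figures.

Mixed concentration C = ΣQC/ΣQ = (0.1930·16.00 + 0.04550·376.0) / 0.2385 = 20.20/0.2385 = 84.68 mg/L.
Travel time t = 24.2·1000 / 0.50 = 48400 s = 13.44 h.
Half-life 0.652 d → k = ln 2 / 0.652 = 1.063 d⁻¹.
Decay over the reach: 84.68·exp(−kt) = 84.68·0.5513 = 46.68 mg/L.

46.7 mg/L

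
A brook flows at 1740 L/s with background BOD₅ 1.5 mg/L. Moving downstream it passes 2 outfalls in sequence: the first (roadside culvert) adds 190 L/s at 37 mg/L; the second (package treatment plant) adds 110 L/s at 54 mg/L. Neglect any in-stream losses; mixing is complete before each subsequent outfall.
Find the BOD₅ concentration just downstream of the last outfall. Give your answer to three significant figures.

Outfall 1: combined Q = 1930 L/s; C = (1740·1.500 + 190.0·37.00)/1930 = 4.995 mg/L.
Outfall 2: combined Q = 2040 L/s; C = (1930·4.995 + 110.0·54.00)/2040 = 7.637 mg/L.

7.64 mg/L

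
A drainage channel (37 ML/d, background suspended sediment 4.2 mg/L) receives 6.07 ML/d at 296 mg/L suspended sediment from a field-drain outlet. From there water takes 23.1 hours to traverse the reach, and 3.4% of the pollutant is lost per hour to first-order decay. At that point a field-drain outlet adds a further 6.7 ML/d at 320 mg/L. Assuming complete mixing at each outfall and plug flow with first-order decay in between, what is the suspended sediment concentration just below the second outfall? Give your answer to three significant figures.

Mixed concentration C = ΣQC/ΣQ = (37.00·4.200 + 6.070·296.0) / 43.07 = 1952/43.07 = 45.32 mg/L; combined flow 43.07 ML/d.
3.4%/h lost → k = −ln(1 − 0.034) = 0.03459 h⁻¹.
Decay over the reach: 45.32·exp(−kt) = 45.32·0.4498 = 20.38 mg/L.
Second outfall: C = (43.07·20.38 + 6.700·320.0)/49.77 = 60.72 mg/L.

60.7 mg/L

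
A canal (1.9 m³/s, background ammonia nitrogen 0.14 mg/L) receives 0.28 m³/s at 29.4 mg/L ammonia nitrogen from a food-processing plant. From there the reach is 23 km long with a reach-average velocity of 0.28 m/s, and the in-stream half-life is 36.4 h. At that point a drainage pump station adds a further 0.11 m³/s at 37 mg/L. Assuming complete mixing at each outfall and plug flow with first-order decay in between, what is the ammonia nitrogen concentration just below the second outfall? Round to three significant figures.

Mixed concentration C = ΣQC/ΣQ = (1.900·0.1400 + 0.2800·29.40) / 2.180 = 8.498/2.180 = 3.898 mg/L; combined flow 2.180 m³/s.
Travel time t = 23·1000 / 0.28 = 82140 s = 22.82 h.
Half-life 36.4 h → k = ln 2 / 36.4 = 0.01904 h⁻¹ = 0.4570 d⁻¹.
After decay, C = 3.898 × e^(−kt) = 3.898 × 0.6476 = 2.524 mg/L.
Second outfall: C = (2.180·2.524 + 0.1100·37.00)/2.290 = 4.180 mg/L.

4.18 mg/L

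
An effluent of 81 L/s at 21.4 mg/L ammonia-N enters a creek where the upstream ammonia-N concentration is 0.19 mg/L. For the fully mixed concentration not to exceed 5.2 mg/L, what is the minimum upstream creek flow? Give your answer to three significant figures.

262 L/s

Set C_mix = 5.2: (Q·0.1900 + 81.00·21.40) / (Q + 81.00) = 5.2
→ Q = 81.00·(21.40 − 5.2)/(5.2 − 0.1900) = 261.9 L/s.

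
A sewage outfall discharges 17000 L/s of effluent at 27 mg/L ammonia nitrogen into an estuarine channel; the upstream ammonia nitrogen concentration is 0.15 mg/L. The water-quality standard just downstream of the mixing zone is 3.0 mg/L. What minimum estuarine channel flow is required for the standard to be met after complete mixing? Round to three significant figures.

143000 L/s

Set C_mix = 3.0: (Q·0.1500 + 17000·27.00) / (Q + 17000) = 3.0
→ Q = 17000·(27.00 − 3.0)/(3.0 − 0.1500) = 143200 L/s.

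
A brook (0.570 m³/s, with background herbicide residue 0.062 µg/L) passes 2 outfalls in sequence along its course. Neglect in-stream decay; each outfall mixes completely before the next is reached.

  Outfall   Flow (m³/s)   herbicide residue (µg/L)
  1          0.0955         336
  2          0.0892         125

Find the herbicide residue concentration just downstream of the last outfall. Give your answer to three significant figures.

Outfall 1: combined Q = 0.6655 m³/s; C = (0.5700·0.06200 + 0.09550·336.0)/0.6655 = 48.27 µg/L.
Outfall 2: combined Q = 0.7547 m³/s; C = (0.6655·48.27 + 0.08920·125.0)/0.7547 = 57.34 µg/L.

57.3 µg/L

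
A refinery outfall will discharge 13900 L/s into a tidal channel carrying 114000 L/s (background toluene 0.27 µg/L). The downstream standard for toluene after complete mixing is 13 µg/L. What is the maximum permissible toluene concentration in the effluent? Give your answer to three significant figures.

117 µg/L

At the limit, (Qr·Cr + Qe·Cₑ)/(Qr + Qe) = 13:
Cₑ = (127900·13 − 114000·0.2700) / 13900 = 117.4 µg/L.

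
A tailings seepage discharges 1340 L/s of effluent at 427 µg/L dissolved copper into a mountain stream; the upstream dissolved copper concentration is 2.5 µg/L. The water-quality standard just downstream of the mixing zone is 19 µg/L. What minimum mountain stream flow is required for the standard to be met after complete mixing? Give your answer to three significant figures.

33100 L/s

Set C_mix = 19: (Q·2.500 + 1340·427.0) / (Q + 1340) = 19
→ Q = 1340·(427.0 − 19)/(19 − 2.500) = 33130 L/s.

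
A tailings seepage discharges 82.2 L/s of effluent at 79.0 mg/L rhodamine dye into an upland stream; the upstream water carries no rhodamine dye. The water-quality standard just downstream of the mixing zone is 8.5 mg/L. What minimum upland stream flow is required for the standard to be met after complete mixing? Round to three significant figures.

682 L/s

Set C_mix = 8.5: (Q·0 + 82.20·79.00) / (Q + 82.20) = 8.5
→ Q = 82.20·(79.00 − 8.5)/(8.5 − 0) = 681.8 L/s.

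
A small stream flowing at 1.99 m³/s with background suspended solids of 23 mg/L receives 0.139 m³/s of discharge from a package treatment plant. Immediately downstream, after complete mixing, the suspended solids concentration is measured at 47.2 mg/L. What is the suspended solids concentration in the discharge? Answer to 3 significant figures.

Mass balance: 1.990·23.00 + 0.1390·Cₑ = 2.129·47.20
→ Cₑ = (2.129·47.20 − 1.990·23.00) / 0.1390 = 393.7 mg/L.

394 mg/L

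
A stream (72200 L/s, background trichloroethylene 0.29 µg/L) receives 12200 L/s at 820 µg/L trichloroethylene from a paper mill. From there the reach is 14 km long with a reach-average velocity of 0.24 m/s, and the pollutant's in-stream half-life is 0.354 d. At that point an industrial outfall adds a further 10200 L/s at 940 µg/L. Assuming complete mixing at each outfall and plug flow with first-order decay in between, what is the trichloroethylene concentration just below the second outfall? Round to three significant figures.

130 µg/L

Mixed concentration C = ΣQC/ΣQ = (72200·0.2900 + 12200·820.0) / 84400 = 10020000/84400 = 118.8 µg/L; combined flow 84400 L/s.
Travel time t = 14·1000 / 0.24 = 58330 s = 16.20 h.
Half-life 0.354 d → k = ln 2 / 0.354 = 1.958 d⁻¹.
After decay, C = 118.8 × e^(−kt) = 118.8 × 0.2666 = 31.67 µg/L.
Second outfall: C = (84400·31.67 + 10200·940.0)/94600 = 129.6 µg/L.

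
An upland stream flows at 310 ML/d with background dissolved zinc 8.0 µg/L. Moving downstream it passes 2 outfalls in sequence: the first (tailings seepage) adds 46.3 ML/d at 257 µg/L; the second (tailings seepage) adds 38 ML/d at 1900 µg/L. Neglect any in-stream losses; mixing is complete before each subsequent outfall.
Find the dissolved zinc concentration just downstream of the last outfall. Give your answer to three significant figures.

220 µg/L

Below outfall 1: Q → 356.3 ML/d, C = (310.0·8.000 + 46.30·257.0)/356.3 = 40.36 µg/L.
Below outfall 2: Q → 394.3 ML/d, C = (356.3·40.36 + 38.00·1900)/394.3 = 219.6 µg/L.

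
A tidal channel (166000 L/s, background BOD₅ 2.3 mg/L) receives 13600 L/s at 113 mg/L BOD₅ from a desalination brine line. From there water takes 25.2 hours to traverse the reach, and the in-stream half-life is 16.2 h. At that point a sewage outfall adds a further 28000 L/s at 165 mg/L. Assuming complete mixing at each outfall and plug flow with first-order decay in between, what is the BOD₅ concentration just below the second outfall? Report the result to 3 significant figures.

25.4 mg/L

Mass balance: C = (166000·2.300 + 13600·113.0) / 179600 = 1919000/179600 = 10.68 mg/L; combined flow 179600 L/s.
Half-life 16.2 h → k = ln 2 / 16.2 = 0.04279 h⁻¹ = 1.027 d⁻¹.
Applying C = C₀e^(−kt): 10.68 × 0.3402 = 3.634 mg/L.
At the second outfall, C = (179600·3.634 + 28000·165.0) / (179600 + 28000) = 25.40 mg/L.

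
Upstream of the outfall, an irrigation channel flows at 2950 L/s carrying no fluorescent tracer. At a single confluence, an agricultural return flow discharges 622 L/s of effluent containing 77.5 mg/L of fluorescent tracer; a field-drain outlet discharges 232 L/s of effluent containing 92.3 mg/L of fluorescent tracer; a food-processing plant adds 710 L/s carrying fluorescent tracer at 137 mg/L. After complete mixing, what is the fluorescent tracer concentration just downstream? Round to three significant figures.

37.0 mg/L

Mass balance: C = (2950·0 + 622.0·77.50 + 232.0·92.30 + 710.0·137.0) / 4514 = 166900/4514 = 36.97 mg/L.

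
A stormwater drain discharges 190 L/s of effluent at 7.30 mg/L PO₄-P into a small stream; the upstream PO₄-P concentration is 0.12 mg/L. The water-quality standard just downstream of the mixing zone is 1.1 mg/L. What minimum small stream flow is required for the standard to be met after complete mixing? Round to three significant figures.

1200 L/s

Set C_mix = 1.1: (Q·0.1200 + 190.0·7.300) / (Q + 190.0) = 1.1
→ Q = 190.0·(7.300 − 1.1)/(1.1 − 0.1200) = 1202 L/s.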